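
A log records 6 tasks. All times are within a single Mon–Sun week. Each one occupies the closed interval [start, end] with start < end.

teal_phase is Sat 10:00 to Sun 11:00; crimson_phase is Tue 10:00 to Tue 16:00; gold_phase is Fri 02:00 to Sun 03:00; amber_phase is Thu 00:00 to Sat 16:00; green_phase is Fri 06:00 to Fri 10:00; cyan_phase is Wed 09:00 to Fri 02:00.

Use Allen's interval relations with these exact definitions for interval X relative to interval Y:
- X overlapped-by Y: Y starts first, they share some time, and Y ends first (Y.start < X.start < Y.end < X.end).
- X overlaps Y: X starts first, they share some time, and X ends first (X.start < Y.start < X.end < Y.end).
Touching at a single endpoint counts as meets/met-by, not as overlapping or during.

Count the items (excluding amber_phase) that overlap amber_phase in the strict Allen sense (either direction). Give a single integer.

Target amber_phase = [Thu 00:00, Sat 16:00].
crimson_phase [Tue 10:00, Tue 16:00] → before → no.
cyan_phase [Wed 09:00, Fri 02:00] → overlaps → counts.
gold_phase [Fri 02:00, Sun 03:00] → overlapped-by → counts.
green_phase [Fri 06:00, Fri 10:00] → during → no.
teal_phase [Sat 10:00, Sun 11:00] → overlapped-by → counts.
Total: 3.

3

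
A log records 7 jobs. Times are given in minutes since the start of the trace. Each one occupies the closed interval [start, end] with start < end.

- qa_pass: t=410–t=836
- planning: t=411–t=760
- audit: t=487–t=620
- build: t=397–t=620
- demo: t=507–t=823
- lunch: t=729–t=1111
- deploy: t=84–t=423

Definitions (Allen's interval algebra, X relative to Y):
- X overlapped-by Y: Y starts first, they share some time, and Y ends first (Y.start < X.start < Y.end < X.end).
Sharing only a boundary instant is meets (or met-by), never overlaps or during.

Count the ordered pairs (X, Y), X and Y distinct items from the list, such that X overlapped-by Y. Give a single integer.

11

Checking all 42 ordered pairs for relation 'overlapped-by'; matching pairs in alphabetical order:
(build, deploy): build overlapped-by deploy ✓
(demo, audit): demo overlapped-by audit ✓
(demo, build): demo overlapped-by build ✓
(demo, planning): demo overlapped-by planning ✓
(lunch, demo): lunch overlapped-by demo ✓
(lunch, planning): lunch overlapped-by planning ✓
(lunch, qa_pass): lunch overlapped-by qa_pass ✓
(planning, build): planning overlapped-by build ✓
(planning, deploy): planning overlapped-by deploy ✓
(qa_pass, build): qa_pass overlapped-by build ✓
(qa_pass, deploy): qa_pass overlapped-by deploy ✓
Count: 11.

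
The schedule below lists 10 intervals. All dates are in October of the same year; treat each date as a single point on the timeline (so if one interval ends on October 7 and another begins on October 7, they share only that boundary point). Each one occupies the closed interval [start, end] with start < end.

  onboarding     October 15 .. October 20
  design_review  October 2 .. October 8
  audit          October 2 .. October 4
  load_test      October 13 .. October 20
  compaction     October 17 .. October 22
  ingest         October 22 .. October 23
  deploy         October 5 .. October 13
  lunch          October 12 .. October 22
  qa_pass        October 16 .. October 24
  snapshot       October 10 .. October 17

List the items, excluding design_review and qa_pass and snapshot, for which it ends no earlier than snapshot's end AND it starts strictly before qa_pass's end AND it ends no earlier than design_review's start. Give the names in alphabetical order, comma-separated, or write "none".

compaction, ingest, load_test, lunch, onboarding

Conditions: its end is no earlier than snapshot's end (X.end >= October 17) AND its start is strictly before qa_pass's end (X.start < October 24) AND its end is no earlier than design_review's start (X.end >= October 2).
audit: end October 4 >= October 17? ✗; start October 2 < October 24? ✓; end October 4 >= October 2? ✓ → no.
compaction: end October 22 >= October 17? ✓; start October 17 < October 24? ✓; end October 22 >= October 2? ✓ → yes.
deploy: end October 13 >= October 17? ✗; start October 5 < October 24? ✓; end October 13 >= October 2? ✓ → no.
ingest: end October 23 >= October 17? ✓; start October 22 < October 24? ✓; end October 23 >= October 2? ✓ → yes.
load_test: end October 20 >= October 17? ✓; start October 13 < October 24? ✓; end October 20 >= October 2? ✓ → yes.
lunch: end October 22 >= October 17? ✓; start October 12 < October 24? ✓; end October 22 >= October 2? ✓ → yes.
onboarding: end October 20 >= October 17? ✓; start October 15 < October 24? ✓; end October 20 >= October 2? ✓ → yes.
Result: compaction, ingest, load_test, lunch, onboarding.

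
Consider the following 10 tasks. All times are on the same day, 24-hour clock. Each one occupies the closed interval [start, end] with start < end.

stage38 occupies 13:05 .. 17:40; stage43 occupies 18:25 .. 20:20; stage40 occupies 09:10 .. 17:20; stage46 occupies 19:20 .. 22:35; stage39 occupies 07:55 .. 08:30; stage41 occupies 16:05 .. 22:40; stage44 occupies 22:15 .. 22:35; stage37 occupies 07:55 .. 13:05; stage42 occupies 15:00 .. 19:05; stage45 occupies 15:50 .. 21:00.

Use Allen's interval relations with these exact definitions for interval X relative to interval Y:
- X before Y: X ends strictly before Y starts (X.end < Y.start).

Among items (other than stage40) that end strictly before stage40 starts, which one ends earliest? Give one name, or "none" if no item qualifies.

stage39

Target stage40 = [09:10, 17:20].
stage37 [07:55, 13:05] → overlaps → excluded.
stage38 [13:05, 17:40] → overlapped-by → excluded.
stage39 [07:55, 08:30] → before → candidate.
stage41 [16:05, 22:40] → overlapped-by → excluded.
stage42 [15:00, 19:05] → overlapped-by → excluded.
stage43 [18:25, 20:20] → after → excluded.
stage44 [22:15, 22:35] → after → excluded.
stage45 [15:50, 21:00] → overlapped-by → excluded.
stage46 [19:20, 22:35] → after → excluded.
Among candidates, earliest end is 08:30 → stage39.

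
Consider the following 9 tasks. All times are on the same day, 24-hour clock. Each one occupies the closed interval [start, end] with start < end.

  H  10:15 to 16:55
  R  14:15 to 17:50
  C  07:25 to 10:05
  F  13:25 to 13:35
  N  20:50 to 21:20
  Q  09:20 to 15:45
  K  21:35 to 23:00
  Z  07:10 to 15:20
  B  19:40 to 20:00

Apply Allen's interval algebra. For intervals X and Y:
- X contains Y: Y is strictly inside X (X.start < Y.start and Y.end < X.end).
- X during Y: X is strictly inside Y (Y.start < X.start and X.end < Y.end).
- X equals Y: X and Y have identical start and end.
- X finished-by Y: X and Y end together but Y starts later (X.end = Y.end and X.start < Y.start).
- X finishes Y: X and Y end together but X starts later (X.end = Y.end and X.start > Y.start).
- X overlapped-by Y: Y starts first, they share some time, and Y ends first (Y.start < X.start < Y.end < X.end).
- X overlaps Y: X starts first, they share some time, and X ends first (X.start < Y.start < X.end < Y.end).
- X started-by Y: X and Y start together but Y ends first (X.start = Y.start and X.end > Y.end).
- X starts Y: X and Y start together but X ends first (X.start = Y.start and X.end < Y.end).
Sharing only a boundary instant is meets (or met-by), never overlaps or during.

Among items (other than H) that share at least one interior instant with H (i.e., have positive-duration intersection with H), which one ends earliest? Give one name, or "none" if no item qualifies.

Target H = [10:15, 16:55].
B [19:40, 20:00] → after → excluded.
C [07:25, 10:05] → before → excluded.
F [13:25, 13:35] → during → candidate.
K [21:35, 23:00] → after → excluded.
N [20:50, 21:20] → after → excluded.
Q [09:20, 15:45] → overlaps → candidate.
R [14:15, 17:50] → overlapped-by → candidate.
Z [07:10, 15:20] → overlaps → candidate.
Among candidates, earliest end is 13:35 → F.

F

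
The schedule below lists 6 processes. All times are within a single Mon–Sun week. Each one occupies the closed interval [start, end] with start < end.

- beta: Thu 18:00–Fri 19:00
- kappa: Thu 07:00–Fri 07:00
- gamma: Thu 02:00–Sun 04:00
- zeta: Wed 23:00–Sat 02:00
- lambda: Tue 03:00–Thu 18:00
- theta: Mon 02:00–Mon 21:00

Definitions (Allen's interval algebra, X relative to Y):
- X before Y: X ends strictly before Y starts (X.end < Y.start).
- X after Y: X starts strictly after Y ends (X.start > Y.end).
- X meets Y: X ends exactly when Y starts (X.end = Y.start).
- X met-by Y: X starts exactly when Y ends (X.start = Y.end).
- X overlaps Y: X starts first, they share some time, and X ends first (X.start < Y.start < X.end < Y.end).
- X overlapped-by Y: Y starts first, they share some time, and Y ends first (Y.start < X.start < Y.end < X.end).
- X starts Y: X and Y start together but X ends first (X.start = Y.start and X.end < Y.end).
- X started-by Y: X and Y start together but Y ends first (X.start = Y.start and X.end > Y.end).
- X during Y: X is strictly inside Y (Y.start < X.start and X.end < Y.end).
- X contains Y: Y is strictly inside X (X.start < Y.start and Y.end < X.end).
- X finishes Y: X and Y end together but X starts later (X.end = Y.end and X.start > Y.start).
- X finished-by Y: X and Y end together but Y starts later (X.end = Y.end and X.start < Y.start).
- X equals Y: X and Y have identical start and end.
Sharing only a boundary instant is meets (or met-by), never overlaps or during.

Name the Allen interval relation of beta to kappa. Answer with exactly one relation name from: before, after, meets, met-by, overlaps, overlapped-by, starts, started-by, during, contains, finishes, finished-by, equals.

beta = [Thu 18:00, Fri 19:00]; kappa = [Thu 07:00, Fri 07:00].
Compare endpoints: beta.start > kappa.start, beta.start < kappa.end, beta.end > kappa.start, beta.end > kappa.end.
That pattern is 'overlapped-by'.

overlapped-by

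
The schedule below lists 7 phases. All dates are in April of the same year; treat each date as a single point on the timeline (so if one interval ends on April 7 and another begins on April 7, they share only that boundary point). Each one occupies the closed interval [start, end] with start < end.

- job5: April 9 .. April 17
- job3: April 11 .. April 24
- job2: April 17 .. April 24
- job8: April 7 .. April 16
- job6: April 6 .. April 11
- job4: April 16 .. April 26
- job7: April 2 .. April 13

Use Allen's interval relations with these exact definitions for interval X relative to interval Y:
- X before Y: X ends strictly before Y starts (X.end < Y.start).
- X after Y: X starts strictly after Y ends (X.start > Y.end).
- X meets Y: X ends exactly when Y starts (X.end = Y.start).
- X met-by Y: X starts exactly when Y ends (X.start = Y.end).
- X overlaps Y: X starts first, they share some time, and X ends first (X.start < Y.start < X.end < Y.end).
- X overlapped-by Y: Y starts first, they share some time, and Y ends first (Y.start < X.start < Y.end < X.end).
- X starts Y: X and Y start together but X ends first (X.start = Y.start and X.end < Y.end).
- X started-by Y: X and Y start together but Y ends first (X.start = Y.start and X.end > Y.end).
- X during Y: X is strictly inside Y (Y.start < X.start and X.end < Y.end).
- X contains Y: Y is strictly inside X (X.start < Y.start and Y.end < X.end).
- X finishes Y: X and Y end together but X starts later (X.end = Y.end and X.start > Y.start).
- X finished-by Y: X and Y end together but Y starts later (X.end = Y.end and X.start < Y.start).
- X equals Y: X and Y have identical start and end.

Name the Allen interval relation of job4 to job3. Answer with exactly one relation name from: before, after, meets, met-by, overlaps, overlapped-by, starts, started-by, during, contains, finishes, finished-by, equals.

job4 = [April 16, April 26]; job3 = [April 11, April 24].
Compare endpoints: job4.start > job3.start, job4.start < job3.end, job4.end > job3.start, job4.end > job3.end.
That pattern is 'overlapped-by'.

overlapped-by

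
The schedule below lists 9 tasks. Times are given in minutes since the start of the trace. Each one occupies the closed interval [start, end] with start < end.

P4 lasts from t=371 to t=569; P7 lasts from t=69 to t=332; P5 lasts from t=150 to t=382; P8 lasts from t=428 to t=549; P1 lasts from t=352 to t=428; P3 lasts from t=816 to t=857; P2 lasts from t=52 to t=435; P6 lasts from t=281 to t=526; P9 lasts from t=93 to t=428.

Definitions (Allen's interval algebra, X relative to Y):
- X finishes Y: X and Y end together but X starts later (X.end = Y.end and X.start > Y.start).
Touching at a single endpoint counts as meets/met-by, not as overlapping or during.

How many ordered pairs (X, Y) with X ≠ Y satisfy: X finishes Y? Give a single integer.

1

Checking all 72 ordered pairs for relation 'finishes'; matching pairs in alphabetical order:
(P1, P9): P1 finishes P9 ✓
Count: 1.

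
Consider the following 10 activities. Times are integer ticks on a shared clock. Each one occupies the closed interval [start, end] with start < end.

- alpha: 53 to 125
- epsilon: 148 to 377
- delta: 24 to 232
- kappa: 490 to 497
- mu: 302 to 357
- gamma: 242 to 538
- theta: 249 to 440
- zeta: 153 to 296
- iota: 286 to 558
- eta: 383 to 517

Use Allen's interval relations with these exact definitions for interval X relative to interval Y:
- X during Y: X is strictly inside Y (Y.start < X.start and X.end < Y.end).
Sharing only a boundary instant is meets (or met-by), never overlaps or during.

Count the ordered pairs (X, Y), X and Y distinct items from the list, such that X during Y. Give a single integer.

12

Checking all 90 ordered pairs for relation 'during'; matching pairs in alphabetical order:
(alpha, delta): alpha during delta ✓
(eta, gamma): eta during gamma ✓
(eta, iota): eta during iota ✓
(kappa, eta): kappa during eta ✓
(kappa, gamma): kappa during gamma ✓
(kappa, iota): kappa during iota ✓
(mu, epsilon): mu during epsilon ✓
(mu, gamma): mu during gamma ✓
(mu, iota): mu during iota ✓
(mu, theta): mu during theta ✓
(theta, gamma): theta during gamma ✓
(zeta, epsilon): zeta during epsilon ✓
Count: 12.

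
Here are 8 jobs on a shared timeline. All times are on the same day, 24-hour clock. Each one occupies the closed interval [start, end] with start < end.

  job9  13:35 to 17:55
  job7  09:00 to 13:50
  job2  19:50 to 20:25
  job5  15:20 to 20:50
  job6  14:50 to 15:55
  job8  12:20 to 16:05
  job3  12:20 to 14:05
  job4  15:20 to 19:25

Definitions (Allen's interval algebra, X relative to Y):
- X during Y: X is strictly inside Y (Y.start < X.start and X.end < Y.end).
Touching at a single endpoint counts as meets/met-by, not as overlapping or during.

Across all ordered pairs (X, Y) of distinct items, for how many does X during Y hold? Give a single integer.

3

Checking all 56 ordered pairs for relation 'during'; matching pairs in alphabetical order:
(job2, job5): job2 during job5 ✓
(job6, job8): job6 during job8 ✓
(job6, job9): job6 during job9 ✓
Count: 3.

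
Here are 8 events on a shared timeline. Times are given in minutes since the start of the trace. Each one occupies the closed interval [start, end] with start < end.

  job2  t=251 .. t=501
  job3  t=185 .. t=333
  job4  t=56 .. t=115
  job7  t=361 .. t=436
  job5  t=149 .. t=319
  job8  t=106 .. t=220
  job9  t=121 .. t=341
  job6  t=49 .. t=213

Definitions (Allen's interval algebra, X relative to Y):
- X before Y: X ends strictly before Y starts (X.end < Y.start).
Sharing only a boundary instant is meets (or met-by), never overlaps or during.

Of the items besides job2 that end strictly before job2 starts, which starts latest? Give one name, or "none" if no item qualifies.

job8

Target job2 = [t=251, t=501].
job3 [t=185, t=333] → overlaps → excluded.
job4 [t=56, t=115] → before → candidate.
job5 [t=149, t=319] → overlaps → excluded.
job6 [t=49, t=213] → before → candidate.
job7 [t=361, t=436] → during → excluded.
job8 [t=106, t=220] → before → candidate.
job9 [t=121, t=341] → overlaps → excluded.
Among candidates, latest start is t=106 → job8.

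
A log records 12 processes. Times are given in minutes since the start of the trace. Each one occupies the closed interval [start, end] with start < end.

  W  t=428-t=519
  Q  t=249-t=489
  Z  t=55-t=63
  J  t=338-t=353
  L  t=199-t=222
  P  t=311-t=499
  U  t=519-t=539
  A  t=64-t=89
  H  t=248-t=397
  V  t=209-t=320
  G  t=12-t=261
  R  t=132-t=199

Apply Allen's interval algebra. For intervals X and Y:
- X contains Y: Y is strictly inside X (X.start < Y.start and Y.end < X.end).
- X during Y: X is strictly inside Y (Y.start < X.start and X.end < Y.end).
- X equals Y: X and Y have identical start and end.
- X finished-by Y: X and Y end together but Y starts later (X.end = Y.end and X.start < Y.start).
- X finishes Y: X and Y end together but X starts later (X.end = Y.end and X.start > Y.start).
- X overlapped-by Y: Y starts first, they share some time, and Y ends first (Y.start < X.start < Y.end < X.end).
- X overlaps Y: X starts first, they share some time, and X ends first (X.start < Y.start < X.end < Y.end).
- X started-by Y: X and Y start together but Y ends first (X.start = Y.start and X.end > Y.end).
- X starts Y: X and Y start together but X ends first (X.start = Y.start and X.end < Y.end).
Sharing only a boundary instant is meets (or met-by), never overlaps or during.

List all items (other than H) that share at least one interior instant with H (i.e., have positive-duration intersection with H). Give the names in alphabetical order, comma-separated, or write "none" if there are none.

G, J, P, Q, V

Target H = [t=248, t=397].
A [t=64, t=89] → before → no.
G [t=12, t=261] → overlaps → yes.
J [t=338, t=353] → during → yes.
L [t=199, t=222] → before → no.
P [t=311, t=499] → overlapped-by → yes.
Q [t=249, t=489] → overlapped-by → yes.
R [t=132, t=199] → before → no.
U [t=519, t=539] → after → no.
V [t=209, t=320] → overlaps → yes.
W [t=428, t=519] → after → no.
Z [t=55, t=63] → before → no.
Result: G, J, P, Q, V.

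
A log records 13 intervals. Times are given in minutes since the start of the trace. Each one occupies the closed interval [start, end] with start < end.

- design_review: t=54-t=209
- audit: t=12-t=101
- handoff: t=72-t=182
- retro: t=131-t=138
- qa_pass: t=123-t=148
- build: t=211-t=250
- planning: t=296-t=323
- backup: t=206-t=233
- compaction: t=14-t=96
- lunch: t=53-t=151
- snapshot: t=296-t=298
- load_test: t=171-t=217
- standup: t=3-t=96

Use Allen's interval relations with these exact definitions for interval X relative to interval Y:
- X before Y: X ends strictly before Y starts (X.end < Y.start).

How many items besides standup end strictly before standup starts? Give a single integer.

Target standup = [t=3, t=96].
audit [t=12, t=101] → overlapped-by → no.
backup [t=206, t=233] → after → no.
build [t=211, t=250] → after → no.
compaction [t=14, t=96] → finishes → no.
design_review [t=54, t=209] → overlapped-by → no.
handoff [t=72, t=182] → overlapped-by → no.
load_test [t=171, t=217] → after → no.
lunch [t=53, t=151] → overlapped-by → no.
planning [t=296, t=323] → after → no.
qa_pass [t=123, t=148] → after → no.
retro [t=131, t=138] → after → no.
snapshot [t=296, t=298] → after → no.
Total: 0.

0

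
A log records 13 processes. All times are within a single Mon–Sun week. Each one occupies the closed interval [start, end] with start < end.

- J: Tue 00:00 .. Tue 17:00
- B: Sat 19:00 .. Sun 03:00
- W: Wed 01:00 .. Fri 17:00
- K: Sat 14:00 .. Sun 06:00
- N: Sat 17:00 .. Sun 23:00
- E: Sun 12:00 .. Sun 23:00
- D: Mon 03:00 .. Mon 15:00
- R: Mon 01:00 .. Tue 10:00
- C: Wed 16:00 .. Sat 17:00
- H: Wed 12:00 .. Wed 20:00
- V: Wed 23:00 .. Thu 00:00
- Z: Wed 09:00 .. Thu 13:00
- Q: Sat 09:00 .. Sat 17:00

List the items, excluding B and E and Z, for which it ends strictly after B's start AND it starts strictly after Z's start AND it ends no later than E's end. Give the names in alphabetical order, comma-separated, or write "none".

K, N

Conditions: its end is strictly after B's start (X.end > Sat 19:00) AND its start is strictly after Z's start (X.start > Wed 09:00) AND its end is no later than E's end (X.end <= Sun 23:00).
C: end Sat 17:00 > Sat 19:00? ✗; start Wed 16:00 > Wed 09:00? ✓; end Sat 17:00 <= Sun 23:00? ✓ → no.
D: end Mon 15:00 > Sat 19:00? ✗; start Mon 03:00 > Wed 09:00? ✗; end Mon 15:00 <= Sun 23:00? ✓ → no.
H: end Wed 20:00 > Sat 19:00? ✗; start Wed 12:00 > Wed 09:00? ✓; end Wed 20:00 <= Sun 23:00? ✓ → no.
J: end Tue 17:00 > Sat 19:00? ✗; start Tue 00:00 > Wed 09:00? ✗; end Tue 17:00 <= Sun 23:00? ✓ → no.
K: end Sun 06:00 > Sat 19:00? ✓; start Sat 14:00 > Wed 09:00? ✓; end Sun 06:00 <= Sun 23:00? ✓ → yes.
N: end Sun 23:00 > Sat 19:00? ✓; start Sat 17:00 > Wed 09:00? ✓; end Sun 23:00 <= Sun 23:00? ✓ → yes.
Q: end Sat 17:00 > Sat 19:00? ✗; start Sat 09:00 > Wed 09:00? ✓; end Sat 17:00 <= Sun 23:00? ✓ → no.
R: end Tue 10:00 > Sat 19:00? ✗; start Mon 01:00 > Wed 09:00? ✗; end Tue 10:00 <= Sun 23:00? ✓ → no.
V: end Thu 00:00 > Sat 19:00? ✗; start Wed 23:00 > Wed 09:00? ✓; end Thu 00:00 <= Sun 23:00? ✓ → no.
W: end Fri 17:00 > Sat 19:00? ✗; start Wed 01:00 > Wed 09:00? ✗; end Fri 17:00 <= Sun 23:00? ✓ → no.
Result: K, N.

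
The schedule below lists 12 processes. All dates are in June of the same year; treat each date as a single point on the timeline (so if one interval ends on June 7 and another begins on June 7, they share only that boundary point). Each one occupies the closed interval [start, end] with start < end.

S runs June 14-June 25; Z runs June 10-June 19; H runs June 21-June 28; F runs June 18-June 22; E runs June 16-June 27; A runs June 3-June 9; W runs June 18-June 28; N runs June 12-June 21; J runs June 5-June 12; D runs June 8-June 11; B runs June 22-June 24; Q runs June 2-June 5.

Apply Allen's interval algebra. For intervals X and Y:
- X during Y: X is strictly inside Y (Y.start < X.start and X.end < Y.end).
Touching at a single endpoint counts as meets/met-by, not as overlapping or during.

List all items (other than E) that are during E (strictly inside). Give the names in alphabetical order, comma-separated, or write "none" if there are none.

Target E = [June 16, June 27].
A [June 3, June 9] → before → no.
B [June 22, June 24] → during → yes.
D [June 8, June 11] → before → no.
F [June 18, June 22] → during → yes.
H [June 21, June 28] → overlapped-by → no.
J [June 5, June 12] → before → no.
N [June 12, June 21] → overlaps → no.
Q [June 2, June 5] → before → no.
S [June 14, June 25] → overlaps → no.
W [June 18, June 28] → overlapped-by → no.
Z [June 10, June 19] → overlaps → no.
Result: B, F.

B, F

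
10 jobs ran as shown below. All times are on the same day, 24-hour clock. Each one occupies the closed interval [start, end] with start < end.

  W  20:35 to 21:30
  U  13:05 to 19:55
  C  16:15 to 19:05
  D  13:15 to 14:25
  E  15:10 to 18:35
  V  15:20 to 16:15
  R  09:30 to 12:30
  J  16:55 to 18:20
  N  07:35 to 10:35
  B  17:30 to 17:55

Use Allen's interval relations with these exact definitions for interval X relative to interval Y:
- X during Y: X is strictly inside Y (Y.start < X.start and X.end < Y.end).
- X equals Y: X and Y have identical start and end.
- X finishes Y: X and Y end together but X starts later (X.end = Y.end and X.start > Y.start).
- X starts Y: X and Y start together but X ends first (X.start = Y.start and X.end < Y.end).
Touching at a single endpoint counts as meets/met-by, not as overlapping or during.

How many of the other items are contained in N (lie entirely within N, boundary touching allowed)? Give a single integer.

Target N = [07:35, 10:35].
B [17:30, 17:55] → after → no.
C [16:15, 19:05] → after → no.
D [13:15, 14:25] → after → no.
E [15:10, 18:35] → after → no.
J [16:55, 18:20] → after → no.
R [09:30, 12:30] → overlapped-by → no.
U [13:05, 19:55] → after → no.
V [15:20, 16:15] → after → no.
W [20:35, 21:30] → after → no.
Total: 0.

0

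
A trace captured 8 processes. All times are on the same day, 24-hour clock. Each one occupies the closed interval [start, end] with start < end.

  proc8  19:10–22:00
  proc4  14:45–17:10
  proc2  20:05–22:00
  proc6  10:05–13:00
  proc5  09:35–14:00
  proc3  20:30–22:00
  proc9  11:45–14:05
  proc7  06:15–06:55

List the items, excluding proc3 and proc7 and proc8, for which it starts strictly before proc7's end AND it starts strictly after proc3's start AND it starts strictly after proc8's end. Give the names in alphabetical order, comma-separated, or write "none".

Conditions: its start is strictly before proc7's end (X.start < 06:55) AND its start is strictly after proc3's start (X.start > 20:30) AND its start is strictly after proc8's end (X.start > 22:00).
proc2: start 20:05 < 06:55? ✗; start 20:05 > 20:30? ✗; start 20:05 > 22:00? ✗ → no.
proc4: start 14:45 < 06:55? ✗; start 14:45 > 20:30? ✗; start 14:45 > 22:00? ✗ → no.
proc5: start 09:35 < 06:55? ✗; start 09:35 > 20:30? ✗; start 09:35 > 22:00? ✗ → no.
proc6: start 10:05 < 06:55? ✗; start 10:05 > 20:30? ✗; start 10:05 > 22:00? ✗ → no.
proc9: start 11:45 < 06:55? ✗; start 11:45 > 20:30? ✗; start 11:45 > 22:00? ✗ → no.
Result: none.

none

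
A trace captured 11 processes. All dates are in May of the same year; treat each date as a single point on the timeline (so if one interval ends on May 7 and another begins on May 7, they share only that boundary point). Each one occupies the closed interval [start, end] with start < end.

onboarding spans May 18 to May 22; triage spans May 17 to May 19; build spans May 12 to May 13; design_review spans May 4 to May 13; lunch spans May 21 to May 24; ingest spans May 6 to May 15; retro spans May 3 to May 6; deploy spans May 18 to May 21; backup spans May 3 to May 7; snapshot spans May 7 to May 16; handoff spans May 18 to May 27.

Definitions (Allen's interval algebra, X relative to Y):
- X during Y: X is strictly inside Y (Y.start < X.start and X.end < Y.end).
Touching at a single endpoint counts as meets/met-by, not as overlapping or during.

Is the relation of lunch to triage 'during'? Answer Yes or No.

No

lunch = [May 21, May 24], triage = [May 17, May 19].
Actual relation of lunch to triage: after.
Asked whether 'during' holds → No.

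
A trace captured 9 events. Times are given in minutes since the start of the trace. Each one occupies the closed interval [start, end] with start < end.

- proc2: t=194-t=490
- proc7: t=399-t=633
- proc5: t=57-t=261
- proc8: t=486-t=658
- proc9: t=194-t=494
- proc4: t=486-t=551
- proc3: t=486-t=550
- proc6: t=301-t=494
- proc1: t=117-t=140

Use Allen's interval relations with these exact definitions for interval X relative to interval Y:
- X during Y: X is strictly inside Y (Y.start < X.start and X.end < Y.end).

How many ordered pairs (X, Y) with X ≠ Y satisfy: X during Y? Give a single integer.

3

Checking all 72 ordered pairs for relation 'during'; matching pairs in alphabetical order:
(proc1, proc5): proc1 during proc5 ✓
(proc3, proc7): proc3 during proc7 ✓
(proc4, proc7): proc4 during proc7 ✓
Count: 3.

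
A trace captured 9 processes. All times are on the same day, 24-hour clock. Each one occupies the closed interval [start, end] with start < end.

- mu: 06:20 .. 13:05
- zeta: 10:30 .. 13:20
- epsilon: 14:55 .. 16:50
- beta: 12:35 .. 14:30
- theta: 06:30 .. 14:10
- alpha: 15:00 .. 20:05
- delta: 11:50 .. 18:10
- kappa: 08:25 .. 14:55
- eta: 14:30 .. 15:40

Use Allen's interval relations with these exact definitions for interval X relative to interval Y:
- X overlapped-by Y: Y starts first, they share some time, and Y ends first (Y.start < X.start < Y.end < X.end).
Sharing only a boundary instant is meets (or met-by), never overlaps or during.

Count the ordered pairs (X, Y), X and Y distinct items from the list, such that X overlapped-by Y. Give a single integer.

16

Checking all 72 ordered pairs for relation 'overlapped-by'; matching pairs in alphabetical order:
(alpha, delta): alpha overlapped-by delta ✓
(alpha, epsilon): alpha overlapped-by epsilon ✓
(alpha, eta): alpha overlapped-by eta ✓
(beta, mu): beta overlapped-by mu ✓
(beta, theta): beta overlapped-by theta ✓
(beta, zeta): beta overlapped-by zeta ✓
(delta, kappa): delta overlapped-by kappa ✓
(delta, mu): delta overlapped-by mu ✓
(delta, theta): delta overlapped-by theta ✓
(delta, zeta): delta overlapped-by zeta ✓
(epsilon, eta): epsilon overlapped-by eta ✓
(eta, kappa): eta overlapped-by kappa ✓
(kappa, mu): kappa overlapped-by mu ✓
(kappa, theta): kappa overlapped-by theta ✓
(theta, mu): theta overlapped-by mu ✓
(zeta, mu): zeta overlapped-by mu ✓
Count: 16.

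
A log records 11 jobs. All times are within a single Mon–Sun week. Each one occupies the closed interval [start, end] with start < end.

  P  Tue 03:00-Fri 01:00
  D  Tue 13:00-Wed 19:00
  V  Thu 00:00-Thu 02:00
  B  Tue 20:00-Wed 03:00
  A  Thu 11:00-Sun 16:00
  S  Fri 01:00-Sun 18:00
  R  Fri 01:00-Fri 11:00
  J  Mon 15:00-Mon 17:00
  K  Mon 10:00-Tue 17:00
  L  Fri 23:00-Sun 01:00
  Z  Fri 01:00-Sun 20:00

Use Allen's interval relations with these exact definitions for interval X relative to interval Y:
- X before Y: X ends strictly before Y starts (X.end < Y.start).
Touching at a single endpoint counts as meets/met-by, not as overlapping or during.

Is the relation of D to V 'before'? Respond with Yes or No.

D = [Tue 13:00, Wed 19:00], V = [Thu 00:00, Thu 02:00].
Actual relation of D to V: before.
Asked whether 'before' holds → Yes.

Yes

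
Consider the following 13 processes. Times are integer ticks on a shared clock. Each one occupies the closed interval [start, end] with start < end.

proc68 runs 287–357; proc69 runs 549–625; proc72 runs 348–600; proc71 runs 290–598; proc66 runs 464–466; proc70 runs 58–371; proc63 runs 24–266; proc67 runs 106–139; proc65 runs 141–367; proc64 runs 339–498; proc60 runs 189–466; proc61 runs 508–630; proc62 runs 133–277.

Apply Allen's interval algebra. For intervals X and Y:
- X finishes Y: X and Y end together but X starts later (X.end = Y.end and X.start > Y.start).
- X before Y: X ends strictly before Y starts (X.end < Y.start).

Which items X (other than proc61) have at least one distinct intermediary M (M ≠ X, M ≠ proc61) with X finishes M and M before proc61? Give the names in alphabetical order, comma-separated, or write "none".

Target proc61 = [508, 630].
Intermediaries M with M before proc61: proc60, proc62, proc63, proc64, proc65, proc66, proc67, proc68, proc70.
Via proc60 — items with X finishes proc60: proc66.
Via proc62 — items with X finishes proc62: none.
Via proc63 — items with X finishes proc63: none.
Via proc64 — items with X finishes proc64: none.
Via proc65 — items with X finishes proc65: none.
Via proc66 — items with X finishes proc66: none.
Via proc67 — items with X finishes proc67: none.
Via proc68 — items with X finishes proc68: none.
Via proc70 — items with X finishes proc70: none.
Union: proc66.

proc66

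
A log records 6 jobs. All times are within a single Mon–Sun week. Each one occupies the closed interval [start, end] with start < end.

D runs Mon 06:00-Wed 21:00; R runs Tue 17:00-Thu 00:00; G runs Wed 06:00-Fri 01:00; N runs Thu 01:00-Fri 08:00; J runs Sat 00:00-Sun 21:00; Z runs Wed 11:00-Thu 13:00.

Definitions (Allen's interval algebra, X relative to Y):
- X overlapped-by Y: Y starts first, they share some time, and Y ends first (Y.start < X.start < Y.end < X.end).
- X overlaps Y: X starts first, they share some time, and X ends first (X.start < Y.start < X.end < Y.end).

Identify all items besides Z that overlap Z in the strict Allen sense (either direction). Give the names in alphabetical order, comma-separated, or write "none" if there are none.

D, N, R

Target Z = [Wed 11:00, Thu 13:00].
D [Mon 06:00, Wed 21:00] → overlaps → yes.
G [Wed 06:00, Fri 01:00] → contains → no.
J [Sat 00:00, Sun 21:00] → after → no.
N [Thu 01:00, Fri 08:00] → overlapped-by → yes.
R [Tue 17:00, Thu 00:00] → overlaps → yes.
Result: D, N, R.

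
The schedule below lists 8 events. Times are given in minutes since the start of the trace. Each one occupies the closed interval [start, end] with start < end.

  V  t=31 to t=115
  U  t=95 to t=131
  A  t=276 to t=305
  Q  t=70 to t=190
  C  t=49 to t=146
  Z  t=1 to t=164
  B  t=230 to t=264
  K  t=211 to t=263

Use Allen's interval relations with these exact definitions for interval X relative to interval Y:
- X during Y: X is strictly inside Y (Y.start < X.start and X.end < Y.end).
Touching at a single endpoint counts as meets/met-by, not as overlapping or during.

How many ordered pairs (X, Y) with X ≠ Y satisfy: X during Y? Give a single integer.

Checking all 56 ordered pairs for relation 'during'; matching pairs in alphabetical order:
(C, Z): C during Z ✓
(U, C): U during C ✓
(U, Q): U during Q ✓
(U, Z): U during Z ✓
(V, Z): V during Z ✓
Count: 5.

5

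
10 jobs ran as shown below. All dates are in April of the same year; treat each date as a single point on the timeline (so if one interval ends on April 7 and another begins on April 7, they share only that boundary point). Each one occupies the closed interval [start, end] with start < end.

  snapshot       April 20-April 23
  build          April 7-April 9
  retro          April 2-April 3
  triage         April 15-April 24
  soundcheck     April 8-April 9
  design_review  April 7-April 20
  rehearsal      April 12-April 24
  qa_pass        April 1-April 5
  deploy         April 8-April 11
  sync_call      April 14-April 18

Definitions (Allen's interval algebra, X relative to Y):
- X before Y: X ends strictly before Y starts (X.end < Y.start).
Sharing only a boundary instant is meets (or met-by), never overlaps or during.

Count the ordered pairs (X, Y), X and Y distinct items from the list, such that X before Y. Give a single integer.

29

Checking all 90 ordered pairs for relation 'before'; matching pairs in alphabetical order:
(build, rehearsal): build before rehearsal ✓
(build, snapshot): build before snapshot ✓
(build, sync_call): build before sync_call ✓
(build, triage): build before triage ✓
(deploy, rehearsal): deploy before rehearsal ✓
(deploy, snapshot): deploy before snapshot ✓
(deploy, sync_call): deploy before sync_call ✓
(deploy, triage): deploy before triage ✓
(qa_pass, build): qa_pass before build ✓
(qa_pass, deploy): qa_pass before deploy ✓
(qa_pass, design_review): qa_pass before design_review ✓
(qa_pass, rehearsal): qa_pass before rehearsal ✓
(qa_pass, snapshot): qa_pass before snapshot ✓
(qa_pass, soundcheck): qa_pass before soundcheck ✓
(qa_pass, sync_call): qa_pass before sync_call ✓
(qa_pass, triage): qa_pass before triage ✓
(retro, build): retro before build ✓
(retro, deploy): retro before deploy ✓
(retro, design_review): retro before design_review ✓
(retro, rehearsal): retro before rehearsal ✓
(retro, snapshot): retro before snapshot ✓
(retro, soundcheck): retro before soundcheck ✓
(retro, sync_call): retro before sync_call ✓
(retro, triage): retro before triage ✓
... plus 5 further pairs not listed.
Count: 29.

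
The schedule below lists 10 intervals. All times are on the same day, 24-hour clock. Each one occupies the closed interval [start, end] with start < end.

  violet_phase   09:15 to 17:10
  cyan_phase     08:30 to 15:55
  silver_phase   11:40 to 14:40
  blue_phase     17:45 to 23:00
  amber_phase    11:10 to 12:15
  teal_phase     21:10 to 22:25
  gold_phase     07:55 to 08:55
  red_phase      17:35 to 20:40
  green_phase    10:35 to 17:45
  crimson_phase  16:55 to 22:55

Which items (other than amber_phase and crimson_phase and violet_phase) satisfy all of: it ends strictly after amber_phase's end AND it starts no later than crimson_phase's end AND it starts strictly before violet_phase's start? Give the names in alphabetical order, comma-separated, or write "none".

Conditions: its end is strictly after amber_phase's end (X.end > 12:15) AND its start is no later than crimson_phase's end (X.start <= 22:55) AND its start is strictly before violet_phase's start (X.start < 09:15).
blue_phase: end 23:00 > 12:15? ✓; start 17:45 <= 22:55? ✓; start 17:45 < 09:15? ✗ → no.
cyan_phase: end 15:55 > 12:15? ✓; start 08:30 <= 22:55? ✓; start 08:30 < 09:15? ✓ → yes.
gold_phase: end 08:55 > 12:15? ✗; start 07:55 <= 22:55? ✓; start 07:55 < 09:15? ✓ → no.
green_phase: end 17:45 > 12:15? ✓; start 10:35 <= 22:55? ✓; start 10:35 < 09:15? ✗ → no.
red_phase: end 20:40 > 12:15? ✓; start 17:35 <= 22:55? ✓; start 17:35 < 09:15? ✗ → no.
silver_phase: end 14:40 > 12:15? ✓; start 11:40 <= 22:55? ✓; start 11:40 < 09:15? ✗ → no.
teal_phase: end 22:25 > 12:15? ✓; start 21:10 <= 22:55? ✓; start 21:10 < 09:15? ✗ → no.
Result: cyan_phase.

cyan_phase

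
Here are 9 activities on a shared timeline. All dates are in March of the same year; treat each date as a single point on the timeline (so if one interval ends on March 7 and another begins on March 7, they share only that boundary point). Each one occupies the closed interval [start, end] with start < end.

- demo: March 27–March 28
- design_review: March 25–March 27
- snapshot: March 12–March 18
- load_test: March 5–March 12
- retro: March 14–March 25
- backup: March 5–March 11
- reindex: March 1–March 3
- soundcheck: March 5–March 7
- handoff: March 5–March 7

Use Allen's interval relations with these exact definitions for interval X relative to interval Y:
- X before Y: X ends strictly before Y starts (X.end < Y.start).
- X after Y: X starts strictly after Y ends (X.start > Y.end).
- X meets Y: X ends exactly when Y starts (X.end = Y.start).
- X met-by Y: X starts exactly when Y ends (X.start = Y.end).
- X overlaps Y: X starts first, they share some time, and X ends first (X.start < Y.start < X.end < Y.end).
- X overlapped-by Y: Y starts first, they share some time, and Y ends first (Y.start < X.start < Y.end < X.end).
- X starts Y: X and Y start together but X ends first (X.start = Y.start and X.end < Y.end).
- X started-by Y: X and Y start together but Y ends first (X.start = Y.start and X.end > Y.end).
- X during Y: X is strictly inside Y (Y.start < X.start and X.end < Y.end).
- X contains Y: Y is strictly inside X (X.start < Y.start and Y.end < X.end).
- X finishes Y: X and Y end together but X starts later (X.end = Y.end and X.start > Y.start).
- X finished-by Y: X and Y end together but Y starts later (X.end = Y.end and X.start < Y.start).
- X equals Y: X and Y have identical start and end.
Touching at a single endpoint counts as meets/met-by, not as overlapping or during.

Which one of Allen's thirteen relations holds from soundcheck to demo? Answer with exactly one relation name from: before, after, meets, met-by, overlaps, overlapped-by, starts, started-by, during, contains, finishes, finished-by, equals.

before

soundcheck = [March 5, March 7]; demo = [March 27, March 28].
Compare endpoints: soundcheck.start < demo.start, soundcheck.start < demo.end, soundcheck.end < demo.start, soundcheck.end < demo.end.
That pattern is 'before'.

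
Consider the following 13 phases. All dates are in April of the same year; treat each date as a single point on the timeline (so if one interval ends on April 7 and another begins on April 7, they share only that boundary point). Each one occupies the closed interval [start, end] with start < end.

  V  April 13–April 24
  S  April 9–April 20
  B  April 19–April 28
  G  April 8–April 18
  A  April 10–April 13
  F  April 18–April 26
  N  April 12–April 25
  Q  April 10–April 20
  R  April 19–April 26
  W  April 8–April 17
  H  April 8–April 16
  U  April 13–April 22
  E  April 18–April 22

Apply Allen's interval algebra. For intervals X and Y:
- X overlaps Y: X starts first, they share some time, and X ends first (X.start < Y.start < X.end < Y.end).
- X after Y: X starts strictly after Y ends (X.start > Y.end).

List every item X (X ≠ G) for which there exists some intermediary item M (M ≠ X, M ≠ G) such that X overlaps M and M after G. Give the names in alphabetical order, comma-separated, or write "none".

Target G = [April 8, April 18].
Intermediaries M with M after G: B, R.
Via B — items with X overlaps B: E, F, N, Q, S, U, V.
Via R — items with X overlaps R: E, N, Q, S, U, V.
Union: E, F, N, Q, S, U, V.

E, F, N, Q, S, U, V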